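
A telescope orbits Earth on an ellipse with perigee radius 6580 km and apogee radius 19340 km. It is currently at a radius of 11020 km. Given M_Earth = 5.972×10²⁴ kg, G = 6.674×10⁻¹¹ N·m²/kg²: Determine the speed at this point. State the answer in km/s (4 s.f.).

μ = GM = 6.674×10⁻¹¹ × 5.972×10²⁴ = 3.986×10¹⁴ m³/s².
Semi-major axis a = (r_p + r_a)/2 = 12960 km = 1.296×10⁷ m.
Vis-viva: v² = μ(2/r − 1/a) = 3.986×10¹⁴ × (1.815×10⁻⁷ − 7.716×10⁻⁸) = 4.158×10⁷ m²/s².
v = 6448 m/s = 6.448 km/s.

v ≈ 6.448 km/s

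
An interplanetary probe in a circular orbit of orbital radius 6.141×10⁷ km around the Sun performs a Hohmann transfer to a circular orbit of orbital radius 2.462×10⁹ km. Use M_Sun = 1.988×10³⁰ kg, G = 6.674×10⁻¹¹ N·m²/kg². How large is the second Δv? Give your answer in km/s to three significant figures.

μ = GM = 6.674×10⁻¹¹ × 1.988×10³⁰ = 1.327×10²⁰ m³/s².
r₁ = 6.141×10⁷ km = 6.141×10¹⁰ m.
r₂ = 2.462×10⁹ km = 2.462×10¹² m.
Transfer ellipse a_t = (r₁ + r₂)/2 = 1.262×10¹² m.
At r₁: circular v_c1 = √(μ/r₁) = 46480 m/s; transfer-perihelion v_p = √[μ(2/r₁ − 1/a_t)] = 64930 m/s.
At r₂: circular v_c2 = √(μ/r₂) = 7341 m/s; transfer-aphelion v_a = √[μ(2/r₂ − 1/a_t)] = 1620 m/s.
Δv₂ = v_c2 − v_a = 5721 m/s.
= 5.721 km/s.

Δv ≈ 5.72 km/s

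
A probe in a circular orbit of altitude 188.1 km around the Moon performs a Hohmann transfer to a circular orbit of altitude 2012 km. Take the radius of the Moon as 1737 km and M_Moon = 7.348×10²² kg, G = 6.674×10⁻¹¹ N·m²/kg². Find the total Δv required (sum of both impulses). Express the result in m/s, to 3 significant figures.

Δv_total ≈ 440 m/s

μ = GM = 6.674×10⁻¹¹ × 7.348×10²² = 4.904×10¹² m³/s².
r₁ = 1737 + 188.1 = 1925.1 km = 1.9251×10⁶ m.
r₂ = 1737 + 2012 = 3749.0 km = 3.7490×10⁶ m.
Transfer ellipse a_t = (r₁ + r₂)/2 = 2.837×10⁶ m.
At r₁: circular v_c1 = √(μ/r₁) = 1596 m/s; transfer-perilune v_p = √[μ(2/r₁ − 1/a_t)] = 1835 m/s.
Δv₁ = v_p − v_c1 = 238.7 m/s.
At r₂: circular v_c2 = √(μ/r₂) = 1144 m/s; transfer-apolune v_a = √[μ(2/r₂ − 1/a_t)] = 942.1 m/s.
Δv₂ = v_c2 − v_a = 201.6 m/s.
Total Δv = Δv₁ + Δv₂ = 440.3 m/s.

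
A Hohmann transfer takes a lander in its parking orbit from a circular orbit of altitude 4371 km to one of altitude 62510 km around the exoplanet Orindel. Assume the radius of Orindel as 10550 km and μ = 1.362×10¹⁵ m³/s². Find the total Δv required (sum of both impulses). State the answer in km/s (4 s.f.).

r₁ = 10550 + 4371 = 14921 km = 1.4921×10⁷ m.
r₂ = 10550 + 62510 = 73060 km = 7.3060×10⁷ m.
Transfer ellipse a_t = (r₁ + r₂)/2 = 4.399×10⁷ m.
At r₁: circular v_c1 = √(μ/r₁) = 9554 m/s; transfer-periapsis v_p = √[μ(2/r₁ − 1/a_t)] = 12310 m/s.
Δv₁ = v_p − v_c1 = 2759 m/s.
At r₂: circular v_c2 = √(μ/r₂) = 4318 m/s; transfer-apoapsis v_a = √[μ(2/r₂ − 1/a_t)] = 2515 m/s.
Δv₂ = v_c2 − v_a = 1803 m/s.
Total Δv = Δv₁ + Δv₂ = 4562 m/s = 4.562 km/s.

Δv_total ≈ 4.562 km/s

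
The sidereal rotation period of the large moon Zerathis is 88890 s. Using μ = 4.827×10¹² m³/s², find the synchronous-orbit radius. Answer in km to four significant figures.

A synchronous orbit has period T, so by Kepler's third law a = (μT²/4π²)^(1/3).
μT²/4π² = 4.827×10¹² × (8.889×10⁴)² / 39.48 = 9.661×10²⁰ m³.
a = 9.886×10⁶ m = 9885.7 km.

r_sync ≈ 9886 km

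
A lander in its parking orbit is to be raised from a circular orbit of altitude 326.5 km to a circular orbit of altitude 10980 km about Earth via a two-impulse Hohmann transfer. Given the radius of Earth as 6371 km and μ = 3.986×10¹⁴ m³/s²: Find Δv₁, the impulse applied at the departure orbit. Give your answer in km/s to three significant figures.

r₁ = 6371 + 326.5 = 6697.5 km = 6.6975×10⁶ m.
r₂ = 6371 + 10980 = 17351 km = 1.7351×10⁷ m.
Transfer ellipse a_t = (r₁ + r₂)/2 = 1.202×10⁷ m.
At r₁: circular v_c1 = √(μ/r₁) = 7715 m/s; transfer-perigee v_p = √[μ(2/r₁ − 1/a_t)] = 9267 m/s.
Δv₁ = v_p − v_c1 = 1553 m/s.
= 1.553 km/s.

Δv ≈ 1.55 km/s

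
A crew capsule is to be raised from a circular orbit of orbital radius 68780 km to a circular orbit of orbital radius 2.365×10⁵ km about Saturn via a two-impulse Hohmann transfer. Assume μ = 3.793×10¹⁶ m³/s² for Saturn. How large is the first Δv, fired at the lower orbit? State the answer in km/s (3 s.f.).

Δv ≈ 5.75 km/s

r₁ = 68780 km = 6.878×10⁷ m.
r₂ = 2.365×10⁵ km = 2.365×10⁸ m.
Transfer ellipse a_t = (r₁ + r₂)/2 = 1.526×10⁸ m.
At r₁: circular v_c1 = √(μ/r₁) = 23480 m/s; transfer-perikrone v_p = √[μ(2/r₁ − 1/a_t)] = 29230 m/s.
Δv₁ = v_p − v_c1 = 5748 m/s.
= 5.748 km/s.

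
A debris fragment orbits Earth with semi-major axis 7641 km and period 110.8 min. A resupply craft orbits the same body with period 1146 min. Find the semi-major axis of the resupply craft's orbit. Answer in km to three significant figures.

Kepler's third law: a³ ∝ T², so a₂ = a₁ (T₂/T₁)^(2/3).
T₂/T₁ = 10.34, (T₂/T₁)^(2/3) = 4.747.
a₂ = 7641 × 4.747 = 36270 km.

a₂ ≈ 36300 km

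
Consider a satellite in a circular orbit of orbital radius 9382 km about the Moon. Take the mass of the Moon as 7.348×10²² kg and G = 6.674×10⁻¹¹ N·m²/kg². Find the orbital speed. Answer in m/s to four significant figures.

μ = GM = 6.674×10⁻¹¹ × 7.348×10²² = 4.904×10¹² m³/s².
r = 9382 km = 9.382×10⁶ m.
For a circular orbit v = √(μ/r) = √(4.904×10¹² / 9.382×10⁶) = √(5.227×10⁵) = 723.0 m/s.

v ≈ 723.0 m/s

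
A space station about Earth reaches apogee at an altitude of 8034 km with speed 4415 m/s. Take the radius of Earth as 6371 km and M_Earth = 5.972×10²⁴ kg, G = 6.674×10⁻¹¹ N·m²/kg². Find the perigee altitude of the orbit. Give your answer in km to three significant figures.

perigee altitude ≈ 1460 km

μ = GM = 6.674×10⁻¹¹ × 5.972×10²⁴ = 3.986×10¹⁴ m³/s².
r_a = 6371 + 8034 = 14405 km = 1.440×10⁷ m.
Specific energy ε = v²/2 − μ/r = -1.792×10⁷ J/kg, so a = −μ/(2ε) = 1.112×10⁷ m.
The apsides satisfy r_p + r_a = 2a, so the perigee radius is 2a − r_a = 7.833×10⁶ m = 7833.2 km.
Perigee altitude = 7833.2 − 6371 = 1462.2 km.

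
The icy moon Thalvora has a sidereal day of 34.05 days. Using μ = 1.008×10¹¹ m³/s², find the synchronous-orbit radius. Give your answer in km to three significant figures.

T = 34.05 days = 2.942×10⁶ s.
A synchronous orbit has period T, so by Kepler's third law a = (μT²/4π²)^(1/3).
μT²/4π² = 1.008×10¹¹ × (2.942×10⁶)² / 39.48 = 2.210×10²² m³.
a = 2.806×10⁷ m = 28062 km.

r_sync ≈ 28100 km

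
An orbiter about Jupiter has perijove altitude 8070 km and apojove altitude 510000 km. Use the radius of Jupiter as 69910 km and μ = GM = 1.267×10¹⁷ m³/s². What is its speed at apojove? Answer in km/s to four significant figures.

v ≈ 7.197 km/s

r_p = 69910 + 8070 = 77980 km = 7.7980×10⁷ m.
r_a = 69910 + 510000 = 579910 km = 5.7991×10⁸ m.
Semi-major axis a = (r_p + r_a)/2 = 3.2894×10⁵ km = 3.289×10⁸ m.
Vis-viva: v² = μ(2/r − 1/a) = 1.267×10¹⁷ × (3.449×10⁻⁹ − 3.040×10⁻⁹) = 5.179×10⁷ m²/s².
v = 7197 m/s = 7.197 km/s.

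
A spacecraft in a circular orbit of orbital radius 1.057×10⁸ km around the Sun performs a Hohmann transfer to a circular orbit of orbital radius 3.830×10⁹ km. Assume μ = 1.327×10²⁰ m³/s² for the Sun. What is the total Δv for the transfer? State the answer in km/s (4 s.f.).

Δv_total ≈ 18.52 km/s

r₁ = 1.057×10⁸ km = 1.057×10¹¹ m.
r₂ = 3.830×10⁹ km = 3.830×10¹² m.
Transfer ellipse a_t = (r₁ + r₂)/2 = 1.968×10¹² m.
At r₁: circular v_c1 = √(μ/r₁) = 35430 m/s; transfer-perihelion v_p = √[μ(2/r₁ − 1/a_t)] = 49430 m/s.
Δv₁ = v_p − v_c1 = 14000 m/s.
At r₂: circular v_c2 = √(μ/r₂) = 5886 m/s; transfer-aphelion v_a = √[μ(2/r₂ − 1/a_t)] = 1364 m/s.
Δv₂ = v_c2 − v_a = 4522 m/s.
Total Δv = Δv₁ + Δv₂ = 18520 m/s = 18.52 km/s.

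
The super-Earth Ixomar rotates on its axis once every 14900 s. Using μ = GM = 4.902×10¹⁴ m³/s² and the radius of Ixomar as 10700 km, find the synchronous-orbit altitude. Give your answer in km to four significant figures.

A synchronous orbit has period T, so by Kepler's third law a = (μT²/4π²)^(1/3).
μT²/4π² = 4.902×10¹⁴ × (1.490×10⁴)² / 39.48 = 2.757×10²¹ m³.
a = 1.402×10⁷ m = 14022 km.
Altitude h = a − R = 14022 − 10700 = 3321.5 km.

h_sync ≈ 3322 km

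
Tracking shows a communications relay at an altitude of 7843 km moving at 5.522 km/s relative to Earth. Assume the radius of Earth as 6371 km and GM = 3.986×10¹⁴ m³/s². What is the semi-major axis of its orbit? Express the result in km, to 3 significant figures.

r = 6371 + 7843 = 14214 km = 1.421×10⁷ m.
Vis-viva rearranged: 1/a = 2/r − v²/μ = 1.407×10⁻⁷ − 7.650×10⁻⁸ = 6.421×10⁻⁸ m⁻¹.
a = 1.557×10⁷ m = 15575 km.

a ≈ 15600 km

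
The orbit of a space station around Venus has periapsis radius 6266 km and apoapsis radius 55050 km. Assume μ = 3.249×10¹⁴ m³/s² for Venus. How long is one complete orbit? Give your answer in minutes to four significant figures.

Semi-major axis a = (r_p + r_a)/2 = (6266.0 + 55050)/2 = 30658 km = 3.066×10⁷ m.
By Kepler's third law T = 2π√(a³/μ) = 2π × 9.418×10³ = 5.917×10⁴ s.
= 986.2 minutes.

T ≈ 986.2 minutes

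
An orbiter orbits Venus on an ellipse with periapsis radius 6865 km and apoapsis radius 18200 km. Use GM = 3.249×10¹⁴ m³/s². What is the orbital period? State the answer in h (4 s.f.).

Semi-major axis a = (r_p + r_a)/2 = (6865.0 + 18200)/2 = 12532 km = 1.253×10⁷ m.
By Kepler's third law T = 2π√(a³/μ) = 2π × 2.461×10³ = 1.547×10⁴ s.
= 4.296 h.

T ≈ 4.296 h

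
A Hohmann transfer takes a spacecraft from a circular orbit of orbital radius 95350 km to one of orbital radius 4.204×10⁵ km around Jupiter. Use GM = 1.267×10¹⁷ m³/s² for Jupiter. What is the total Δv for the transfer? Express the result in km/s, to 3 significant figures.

r₁ = 95350 km = 9.535×10⁷ m.
r₂ = 4.204×10⁵ km = 4.204×10⁸ m.
Transfer ellipse a_t = (r₁ + r₂)/2 = 2.579×10⁸ m.
At r₁: circular v_c1 = √(μ/r₁) = 36450 m/s; transfer-perijove v_p = √[μ(2/r₁ − 1/a_t)] = 46540 m/s.
Δv₁ = v_p − v_c1 = 10090 m/s.
At r₂: circular v_c2 = √(μ/r₂) = 17360 m/s; transfer-apojove v_a = √[μ(2/r₂ − 1/a_t)] = 10560 m/s.
Δv₂ = v_c2 − v_a = 6804 m/s.
Total Δv = Δv₁ + Δv₂ = 16890 m/s = 16.89 km/s.

Δv_total ≈ 16.9 km/s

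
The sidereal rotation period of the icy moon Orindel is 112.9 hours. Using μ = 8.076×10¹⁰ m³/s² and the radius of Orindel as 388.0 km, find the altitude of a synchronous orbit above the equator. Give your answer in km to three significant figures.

T = 112.9 hours = 4.064×10⁵ s.
A synchronous orbit has period T, so by Kepler's third law a = (μT²/4π²)^(1/3).
μT²/4π² = 8.076×10¹⁰ × (4.064×10⁵)² / 39.48 = 3.379×10²⁰ m³.
a = 6.965×10⁶ m = 6965.4 km.
Altitude h = a − R = 6965.4 − 388.0 = 6577.4 km.

h_sync ≈ 6580 km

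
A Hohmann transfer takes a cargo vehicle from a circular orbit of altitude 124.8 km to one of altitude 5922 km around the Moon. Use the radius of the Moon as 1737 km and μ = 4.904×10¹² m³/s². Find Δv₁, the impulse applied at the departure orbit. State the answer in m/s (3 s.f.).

r₁ = 1737 + 124.8 = 1861.8 km = 1.8618×10⁶ m.
r₂ = 1737 + 5922 = 7659.0 km = 7.6590×10⁶ m.
Transfer ellipse a_t = (r₁ + r₂)/2 = 4.760×10⁶ m.
At r₁: circular v_c1 = √(μ/r₁) = 1623 m/s; transfer-perilune v_p = √[μ(2/r₁ − 1/a_t)] = 2059 m/s.
Δv₁ = v_p − v_c1 = 435.6 m/s.

Δv ≈ 436 m/s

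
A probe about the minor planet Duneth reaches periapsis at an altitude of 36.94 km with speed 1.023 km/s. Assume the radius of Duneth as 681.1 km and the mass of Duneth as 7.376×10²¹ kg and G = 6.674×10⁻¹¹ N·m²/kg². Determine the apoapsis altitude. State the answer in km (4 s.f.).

μ = GM = 6.674×10⁻¹¹ × 7.376×10²¹ = 4.923×10¹¹ m³/s².
r_p = 681.1 + 36.94 = 718.04 km = 7.180×10⁵ m.
Specific energy ε = v²/2 − μ/r = -1.623×10⁵ J/kg, so a = −μ/(2ε) = 1.516×10⁶ m.
The apsides satisfy r_p + r_a = 2a, so the apoapsis radius is 2a − r_p = 2.315×10⁶ m = 2314.8 km.
Apoapsis altitude = 2314.8 − 681.1 = 1633.7 km.

apoapsis altitude ≈ 1634 km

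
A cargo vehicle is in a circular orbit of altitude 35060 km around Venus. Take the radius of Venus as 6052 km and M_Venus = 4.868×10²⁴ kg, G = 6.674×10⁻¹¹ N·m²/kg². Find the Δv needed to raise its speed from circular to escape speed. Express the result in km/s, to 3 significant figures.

Δv ≈ 1.16 km/s

μ = GM = 6.674×10⁻¹¹ × 4.868×10²⁴ = 3.249×10¹⁴ m³/s².
r = 6052 + 35060 = 41112 km = 4.1112×10⁷ m.
Circular speed v_c = √(μ/r) = 2811 m/s.
Escape speed v_esc = √(2μ/r) = √2 × v_c = 3976 m/s.
Δv = v_esc − v_c = 1164 m/s = 1.164 km/s.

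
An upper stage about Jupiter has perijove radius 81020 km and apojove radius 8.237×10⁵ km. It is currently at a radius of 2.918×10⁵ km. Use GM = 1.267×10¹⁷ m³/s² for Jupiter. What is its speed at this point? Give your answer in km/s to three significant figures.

v ≈ 24.3 km/s

Semi-major axis a = (r_p + r_a)/2 = 4.5236×10⁵ km = 4.524×10⁸ m.
Vis-viva: v² = μ(2/r − 1/a) = 1.267×10¹⁷ × (6.854×10⁻⁹ − 2.211×10⁻⁹) = 5.883×10⁸ m²/s².
v = 24260 m/s = 24.26 km/s.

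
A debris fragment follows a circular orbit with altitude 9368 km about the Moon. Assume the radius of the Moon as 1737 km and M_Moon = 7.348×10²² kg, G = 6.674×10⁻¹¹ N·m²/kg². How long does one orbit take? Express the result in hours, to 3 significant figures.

T ≈ 29.2 hours

μ = GM = 6.674×10⁻¹¹ × 7.348×10²² = 4.904×10¹² m³/s².
r = 1737 + 9368 = 11105 km = 1.1105×10⁷ m.
Kepler's third law: T = 2π√(r³/μ) = 2π√((1.110×10⁷)³ / 4.904×10¹²).
r³/μ = 2.793×10⁸ s², so T = 2π × 1.671×10⁴ = 1.050×10⁵ s.
Converting: 1.050×10⁵ s ÷ 3600 = 29.17 hours.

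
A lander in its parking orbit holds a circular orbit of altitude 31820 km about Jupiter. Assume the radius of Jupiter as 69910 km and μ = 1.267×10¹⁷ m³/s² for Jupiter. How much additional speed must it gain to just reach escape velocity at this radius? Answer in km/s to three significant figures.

r = 69910 + 31820 = 101730 km = 1.0173×10⁸ m.
Circular speed v_c = √(μ/r) = 35290 m/s.
Escape speed v_esc = √(2μ/r) = √2 × v_c = 49910 m/s.
Δv = v_esc − v_c = 14620 m/s = 14.62 km/s.

Δv ≈ 14.6 km/s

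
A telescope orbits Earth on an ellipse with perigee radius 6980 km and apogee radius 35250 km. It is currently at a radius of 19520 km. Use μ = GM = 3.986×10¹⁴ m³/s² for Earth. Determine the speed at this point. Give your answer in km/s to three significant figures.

v ≈ 4.69 km/s

Semi-major axis a = (r_p + r_a)/2 = 21115 km = 2.112×10⁷ m.
Vis-viva: v² = μ(2/r − 1/a) = 3.986×10¹⁴ × (1.025×10⁻⁷ − 4.736×10⁻⁸) = 2.196×10⁷ m²/s².
v = 4686 m/s = 4.686 km/s.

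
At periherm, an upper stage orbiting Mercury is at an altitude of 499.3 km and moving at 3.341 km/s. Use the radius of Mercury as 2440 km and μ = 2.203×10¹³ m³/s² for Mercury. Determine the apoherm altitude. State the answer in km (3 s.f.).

apoherm altitude ≈ 6130 km

r_p = 2440 + 499.3 = 2939.3 km = 2.939×10⁶ m.
Specific energy ε = v²/2 − μ/r = -1.914×10⁶ J/kg, so a = −μ/(2ε) = 5.755×10⁶ m.
The apsides satisfy r_p + r_a = 2a, so the apoherm radius is 2a − r_p = 8.572×10⁶ m = 8571.6 km.
Apoherm altitude = 8571.6 − 2440 = 6131.6 km.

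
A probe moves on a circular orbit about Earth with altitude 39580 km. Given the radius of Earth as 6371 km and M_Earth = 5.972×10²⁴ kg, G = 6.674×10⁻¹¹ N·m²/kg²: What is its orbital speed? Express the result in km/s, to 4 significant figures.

μ = GM = 6.674×10⁻¹¹ × 5.972×10²⁴ = 3.986×10¹⁴ m³/s².
r = 6371 + 39580 = 45951 km = 4.5951×10⁷ m.
For a circular orbit v = √(μ/r) = √(3.986×10¹⁴ / 4.595×10⁷) = √(8.674×10⁶) = 2945 m/s.
That is 2.945 km/s.

v ≈ 2.945 km/s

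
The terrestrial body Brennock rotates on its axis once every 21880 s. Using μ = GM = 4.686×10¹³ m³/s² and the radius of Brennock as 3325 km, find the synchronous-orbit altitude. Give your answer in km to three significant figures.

A synchronous orbit has period T, so by Kepler's third law a = (μT²/4π²)^(1/3).
μT²/4π² = 4.686×10¹³ × (2.188×10⁴)² / 39.48 = 5.682×10²⁰ m³.
a = 8.283×10⁶ m = 8282.8 km.
Altitude h = a − R = 8282.8 − 3325 = 4957.8 km.

h_sync ≈ 4960 km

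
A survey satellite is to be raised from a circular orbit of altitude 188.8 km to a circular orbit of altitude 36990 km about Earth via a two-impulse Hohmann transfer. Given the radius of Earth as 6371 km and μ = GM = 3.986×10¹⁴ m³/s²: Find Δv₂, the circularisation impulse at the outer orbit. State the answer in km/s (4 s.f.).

r₁ = 6371 + 188.8 = 6559.8 km = 6.5598×10⁶ m.
r₂ = 6371 + 36990 = 43361 km = 4.3361×10⁷ m.
Transfer ellipse a_t = (r₁ + r₂)/2 = 2.496×10⁷ m.
At r₁: circular v_c1 = √(μ/r₁) = 7795 m/s; transfer-perigee v_p = √[μ(2/r₁ − 1/a_t)] = 10270 m/s.
At r₂: circular v_c2 = √(μ/r₂) = 3032 m/s; transfer-apogee v_a = √[μ(2/r₂ − 1/a_t)] = 1554 m/s.
Δv₂ = v_c2 − v_a = 1478 m/s.
= 1.478 km/s.

Δv ≈ 1.478 km/s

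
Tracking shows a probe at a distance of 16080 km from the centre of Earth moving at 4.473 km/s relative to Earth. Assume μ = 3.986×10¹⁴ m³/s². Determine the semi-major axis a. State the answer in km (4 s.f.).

a ≈ 13480 km

r = 1.608×10⁷ m.
Vis-viva rearranged: 1/a = 2/r − v²/μ = 1.244×10⁻⁷ − 5.020×10⁻⁸ = 7.418×10⁻⁸ m⁻¹.
a = 1.348×10⁷ m = 13480 km.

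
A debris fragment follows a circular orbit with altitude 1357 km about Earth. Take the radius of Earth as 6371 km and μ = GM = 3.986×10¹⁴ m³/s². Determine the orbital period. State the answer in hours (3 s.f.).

T ≈ 1.88 hours

r = 6371 + 1357 = 7728.0 km = 7.7280×10⁶ m.
Kepler's third law: T = 2π√(r³/μ) = 2π√((7.728×10⁶)³ / 3.986×10¹⁴).
r³/μ = 1.158×10⁶ s², so T = 2π × 1.076×10³ = 6.761×10³ s.
Converting: 6.761×10³ s ÷ 3600 = 1.878 hours.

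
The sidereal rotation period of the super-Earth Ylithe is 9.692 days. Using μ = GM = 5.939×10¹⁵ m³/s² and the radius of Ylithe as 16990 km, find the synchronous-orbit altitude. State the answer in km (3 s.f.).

h_sync ≈ 4.56×10⁵ km

T = 9.692 days = 8.374×10⁵ s.
A synchronous orbit has period T, so by Kepler's third law a = (μT²/4π²)^(1/3).
μT²/4π² = 5.939×10¹⁵ × (8.374×10⁵)² / 39.48 = 1.055×10²⁶ m³.
a = 4.725×10⁸ m = 4.7250×10⁵ km.
Altitude h = a − R = 4.7250×10⁵ − 16990 = 4.5551×10⁵ km.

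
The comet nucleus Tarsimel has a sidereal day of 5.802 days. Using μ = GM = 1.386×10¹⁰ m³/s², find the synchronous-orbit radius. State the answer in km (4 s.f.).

T = 5.802 days = 5.013×10⁵ s.
A synchronous orbit has period T, so by Kepler's third law a = (μT²/4π²)^(1/3).
μT²/4π² = 1.386×10¹⁰ × (5.013×10⁵)² / 39.48 = 8.822×10¹⁹ m³.
a = 4.452×10⁶ m = 4451.7 km.

r_sync ≈ 4452 km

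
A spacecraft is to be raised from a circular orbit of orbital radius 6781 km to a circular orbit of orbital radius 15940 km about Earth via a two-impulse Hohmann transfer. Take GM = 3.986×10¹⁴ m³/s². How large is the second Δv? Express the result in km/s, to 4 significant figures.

r₁ = 6781 km = 6.781×10⁶ m.
r₂ = 15940 km = 1.594×10⁷ m.
Transfer ellipse a_t = (r₁ + r₂)/2 = 1.136×10⁷ m.
At r₁: circular v_c1 = √(μ/r₁) = 7667 m/s; transfer-perigee v_p = √[μ(2/r₁ − 1/a_t)] = 9082 m/s.
At r₂: circular v_c2 = √(μ/r₂) = 5001 m/s; transfer-apogee v_a = √[μ(2/r₂ − 1/a_t)] = 3863 m/s.
Δv₂ = v_c2 − v_a = 1137 m/s.
= 1.137 km/s.

Δv ≈ 1.137 km/s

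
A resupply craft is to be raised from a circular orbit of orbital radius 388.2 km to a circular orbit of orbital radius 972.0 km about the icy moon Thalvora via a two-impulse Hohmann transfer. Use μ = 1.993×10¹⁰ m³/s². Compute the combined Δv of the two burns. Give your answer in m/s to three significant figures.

Δv_total ≈ 79.3 m/s

r₁ = 388.2 km = 3.882×10⁵ m.
r₂ = 972.0 km = 9.720×10⁵ m.
Transfer ellipse a_t = (r₁ + r₂)/2 = 6.801×10⁵ m.
At r₁: circular v_c1 = √(μ/r₁) = 226.6 m/s; transfer-periapsis v_p = √[μ(2/r₁ − 1/a_t)] = 270.9 m/s.
Δv₁ = v_p − v_c1 = 44.30 m/s.
At r₂: circular v_c2 = √(μ/r₂) = 143.2 m/s; transfer-apoapsis v_a = √[μ(2/r₂ − 1/a_t)] = 108.2 m/s.
Δv₂ = v_c2 − v_a = 35.01 m/s.
Total Δv = Δv₁ + Δv₂ = 79.30 m/s.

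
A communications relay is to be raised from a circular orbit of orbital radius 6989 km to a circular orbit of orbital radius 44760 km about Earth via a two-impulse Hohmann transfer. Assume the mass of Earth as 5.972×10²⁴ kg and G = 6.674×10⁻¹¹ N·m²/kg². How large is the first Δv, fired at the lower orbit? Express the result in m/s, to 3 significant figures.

Δv ≈ 2380 m/s

μ = GM = 6.674×10⁻¹¹ × 5.972×10²⁴ = 3.986×10¹⁴ m³/s².
r₁ = 6989 km = 6.989×10⁶ m.
r₂ = 44760 km = 4.476×10⁷ m.
Transfer ellipse a_t = (r₁ + r₂)/2 = 2.587×10⁷ m.
At r₁: circular v_c1 = √(μ/r₁) = 7552 m/s; transfer-perigee v_p = √[μ(2/r₁ − 1/a_t)] = 9932 m/s.
Δv₁ = v_p − v_c1 = 2381 m/s.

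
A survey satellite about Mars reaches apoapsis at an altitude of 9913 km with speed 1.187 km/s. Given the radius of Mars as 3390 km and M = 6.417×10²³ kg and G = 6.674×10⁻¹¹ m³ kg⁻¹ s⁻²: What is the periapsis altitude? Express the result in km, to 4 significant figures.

periapsis altitude ≈ 336.5 km

μ = GM = 6.674×10⁻¹¹ × 6.417×10²³ = 4.283×10¹³ m³/s².
r_a = 3390 + 9913 = 13303 km = 1.330×10⁷ m.
Specific energy ε = v²/2 − μ/r = -2.515×10⁶ J/kg, so a = −μ/(2ε) = 8.515×10⁶ m.
The apsides satisfy r_p + r_a = 2a, so the periapsis radius is 2a − r_a = 3.727×10⁶ m = 3726.5 km.
Periapsis altitude = 3726.5 − 3390 = 336.54 km.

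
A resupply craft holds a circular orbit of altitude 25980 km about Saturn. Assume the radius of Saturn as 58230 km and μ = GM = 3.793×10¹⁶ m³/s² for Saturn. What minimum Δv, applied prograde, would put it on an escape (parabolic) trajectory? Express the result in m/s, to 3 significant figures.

Δv ≈ 8790 m/s

r = 58230 + 25980 = 84210 km = 8.4210×10⁷ m.
Circular speed v_c = √(μ/r) = 21220 m/s.
Escape speed v_esc = √(2μ/r) = √2 × v_c = 30010 m/s.
Δv = v_esc − v_c = 8791 m/s.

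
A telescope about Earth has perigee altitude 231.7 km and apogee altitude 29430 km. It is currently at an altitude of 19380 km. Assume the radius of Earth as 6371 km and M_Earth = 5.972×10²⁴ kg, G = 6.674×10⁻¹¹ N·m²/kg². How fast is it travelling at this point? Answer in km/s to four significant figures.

v ≈ 3.487 km/s

μ = GM = 6.674×10⁻¹¹ × 5.972×10²⁴ = 3.986×10¹⁴ m³/s².
r_p = 6371 + 231.7 = 6602.7 km = 6.6027×10⁶ m.
r_a = 6371 + 29430 = 35801 km = 3.5801×10⁷ m.
r = 6371 + 19380 = 25751 km = 2.575×10⁷ m.
Semi-major axis a = (r_p + r_a)/2 = 21202 km = 2.120×10⁷ m.
Vis-viva: v² = μ(2/r − 1/a) = 3.986×10¹⁴ × (7.767×10⁻⁸ − 4.717×10⁻⁸) = 1.216×10⁷ m²/s².
v = 3487 m/s = 3.487 km/s.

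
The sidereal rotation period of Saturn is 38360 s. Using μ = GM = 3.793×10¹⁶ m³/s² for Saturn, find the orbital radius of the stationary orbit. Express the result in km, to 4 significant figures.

A synchronous orbit has period T, so by Kepler's third law a = (μT²/4π²)^(1/3).
μT²/4π² = 3.793×10¹⁶ × (3.836×10⁴)² / 39.48 = 1.414×10²⁴ m³.
a = 1.122×10⁸ m = 1.1223×10⁵ km.

r_sync ≈ 1.122×10⁵ km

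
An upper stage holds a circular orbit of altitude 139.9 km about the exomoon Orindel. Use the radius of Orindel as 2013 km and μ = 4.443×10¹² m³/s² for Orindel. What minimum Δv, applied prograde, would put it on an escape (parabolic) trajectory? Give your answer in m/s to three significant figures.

Δv ≈ 595 m/s

r = 2013 + 139.9 = 2152.9 km = 2.1529×10⁶ m.
Circular speed v_c = √(μ/r) = 1437 m/s.
Escape speed v_esc = √(2μ/r) = √2 × v_c = 2032 m/s.
Δv = v_esc − v_c = 595.0 m/s.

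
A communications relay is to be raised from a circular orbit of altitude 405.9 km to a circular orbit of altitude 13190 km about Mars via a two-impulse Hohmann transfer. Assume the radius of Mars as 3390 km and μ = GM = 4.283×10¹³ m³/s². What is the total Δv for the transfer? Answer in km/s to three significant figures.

Δv_total ≈ 1.55 km/s

r₁ = 3390 + 405.9 = 3795.9 km = 3.7959×10⁶ m.
r₂ = 3390 + 13190 = 16580 km = 1.6580×10⁷ m.
Transfer ellipse a_t = (r₁ + r₂)/2 = 1.019×10⁷ m.
At r₁: circular v_c1 = √(μ/r₁) = 3359 m/s; transfer-periapsis v_p = √[μ(2/r₁ − 1/a_t)] = 4285 m/s.
Δv₁ = v_p − v_c1 = 926.1 m/s.
At r₂: circular v_c2 = √(μ/r₂) = 1607 m/s; transfer-apoapsis v_a = √[μ(2/r₂ − 1/a_t)] = 981.1 m/s.
Δv₂ = v_c2 − v_a = 626.2 m/s.
Total Δv = Δv₁ + Δv₂ = 1552 m/s = 1.552 km/s.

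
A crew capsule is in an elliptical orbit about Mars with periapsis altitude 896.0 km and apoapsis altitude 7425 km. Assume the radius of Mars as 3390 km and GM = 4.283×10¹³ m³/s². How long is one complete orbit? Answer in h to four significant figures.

T ≈ 5.533 h

r_p = 3390 + 896.0 = 4286.0 km = 4.2860×10⁶ m.
r_a = 3390 + 7425 = 10815 km = 1.0815×10⁷ m.
Semi-major axis a = (r_p + r_a)/2 = (4286.0 + 10815)/2 = 7550.5 km = 7.550×10⁶ m.
By Kepler's third law T = 2π√(a³/μ) = 2π × 3.170×10³ = 1.992×10⁴ s.
= 5.533 h.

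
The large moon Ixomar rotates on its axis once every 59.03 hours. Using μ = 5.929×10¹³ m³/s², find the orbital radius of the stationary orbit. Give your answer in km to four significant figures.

T = 59.03 hours = 2.125×10⁵ s.
A synchronous orbit has period T, so by Kepler's third law a = (μT²/4π²)^(1/3).
μT²/4π² = 5.929×10¹³ × (2.125×10⁵)² / 39.48 = 6.782×10²² m³.
a = 4.078×10⁷ m = 40781 km.

r_sync ≈ 40780 km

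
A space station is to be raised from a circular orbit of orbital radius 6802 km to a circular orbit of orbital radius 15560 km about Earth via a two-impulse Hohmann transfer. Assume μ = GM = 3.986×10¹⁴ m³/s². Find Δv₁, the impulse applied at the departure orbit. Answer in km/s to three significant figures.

r₁ = 6802 km = 6.802×10⁶ m.
r₂ = 15560 km = 1.556×10⁷ m.
Transfer ellipse a_t = (r₁ + r₂)/2 = 1.118×10⁷ m.
At r₁: circular v_c1 = √(μ/r₁) = 7655 m/s; transfer-perigee v_p = √[μ(2/r₁ − 1/a_t)] = 9031 m/s.
Δv₁ = v_p − v_c1 = 1375 m/s.
= 1.375 km/s.

Δv ≈ 1.38 km/s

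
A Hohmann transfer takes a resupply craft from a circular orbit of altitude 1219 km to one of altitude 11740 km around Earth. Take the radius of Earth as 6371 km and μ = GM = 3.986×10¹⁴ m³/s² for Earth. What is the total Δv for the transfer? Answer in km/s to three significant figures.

Δv_total ≈ 2.44 km/s

r₁ = 6371 + 1219 = 7590.0 km = 7.5900×10⁶ m.
r₂ = 6371 + 11740 = 18111 km = 1.8111×10⁷ m.
Transfer ellipse a_t = (r₁ + r₂)/2 = 1.285×10⁷ m.
At r₁: circular v_c1 = √(μ/r₁) = 7247 m/s; transfer-perigee v_p = √[μ(2/r₁ − 1/a_t)] = 8603 m/s.
Δv₁ = v_p − v_c1 = 1356 m/s.
At r₂: circular v_c2 = √(μ/r₂) = 4691 m/s; transfer-apogee v_a = √[μ(2/r₂ − 1/a_t)] = 3605 m/s.
Δv₂ = v_c2 − v_a = 1086 m/s.
Total Δv = Δv₁ + Δv₂ = 2442 m/s = 2.442 km/s.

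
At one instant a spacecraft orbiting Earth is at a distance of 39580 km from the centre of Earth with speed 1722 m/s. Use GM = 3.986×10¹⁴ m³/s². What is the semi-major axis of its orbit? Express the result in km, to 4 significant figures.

a ≈ 23210 km

r = 3.958×10⁷ m.
Specific orbital energy ε = v²/2 − μ/r = (1722)²/2 − 3.986×10¹⁴/3.958×10⁷ = -8.588×10⁶ J/kg.
Since ε = −μ/(2a), a = −μ/(2ε) = 2.321×10⁷ m = 23207 km.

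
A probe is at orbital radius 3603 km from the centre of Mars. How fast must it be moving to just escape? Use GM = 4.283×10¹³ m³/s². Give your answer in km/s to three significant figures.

v_esc ≈ 4.88 km/s

r = 3603 km = 3.603×10⁶ m.
Escape speed v_esc = √(2μ/r) = √(2 × 4.283×10¹³ / 3.603×10⁶) = √(2.377×10⁷) = 4876 m/s.
= 4.876 km/s.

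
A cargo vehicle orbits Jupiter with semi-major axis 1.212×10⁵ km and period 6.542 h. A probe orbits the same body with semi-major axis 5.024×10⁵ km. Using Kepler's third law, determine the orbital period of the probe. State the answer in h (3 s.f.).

Kepler's third law: T² ∝ a³, so T₂ = T₁ (a₂/a₁)^(3/2).
a₂/a₁ = 4.145, (a₂/a₁)^(3/2) = 8.440.
T₂ = 6.542 × 8.440 = 55.21 h.

T₂ ≈ 55.2 h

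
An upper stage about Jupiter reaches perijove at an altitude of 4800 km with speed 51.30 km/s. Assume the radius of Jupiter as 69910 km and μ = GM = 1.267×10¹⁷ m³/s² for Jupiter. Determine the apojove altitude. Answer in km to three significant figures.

r_p = 69910 + 4800 = 74710 km = 7.471×10⁷ m.
Specific energy ε = v²/2 − μ/r = -3.800×10⁸ J/kg, so a = −μ/(2ε) = 1.667×10⁸ m.
The apsides satisfy r_p + r_a = 2a, so the apojove radius is 2a − r_p = 2.587×10⁸ m = 2.5867×10⁵ km.
Apojove altitude = 2.5867×10⁵ − 69910 = 1.8876×10⁵ km.

apojove altitude ≈ 1.89×10⁵ km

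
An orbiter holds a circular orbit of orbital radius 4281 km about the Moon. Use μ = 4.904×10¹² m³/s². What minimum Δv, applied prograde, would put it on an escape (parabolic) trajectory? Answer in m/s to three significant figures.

Δv ≈ 443 m/s

r = 4281 km = 4.281×10⁶ m.
Circular speed v_c = √(μ/r) = 1070 m/s.
Escape speed v_esc = √(2μ/r) = √2 × v_c = 1514 m/s.
Δv = v_esc − v_c = 443.3 m/s.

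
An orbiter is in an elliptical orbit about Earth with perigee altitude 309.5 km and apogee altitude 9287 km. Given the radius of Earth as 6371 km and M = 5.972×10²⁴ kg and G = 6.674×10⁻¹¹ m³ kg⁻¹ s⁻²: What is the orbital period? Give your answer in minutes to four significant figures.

μ = GM = 6.674×10⁻¹¹ × 5.972×10²⁴ = 3.986×10¹⁴ m³/s².
r_p = 6371 + 309.5 = 6680.5 km = 6.6805×10⁶ m.
r_a = 6371 + 9287 = 15658 km = 1.5658×10⁷ m.
Semi-major axis a = (r_p + r_a)/2 = (6680.5 + 15658)/2 = 11169 km = 1.117×10⁷ m.
By Kepler's third law T = 2π√(a³/μ) = 2π × 1.870×10³ = 1.175×10⁴ s.
= 195.8 minutes.

T ≈ 195.8 minutes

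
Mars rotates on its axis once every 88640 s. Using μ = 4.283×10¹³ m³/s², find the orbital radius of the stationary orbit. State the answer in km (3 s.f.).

r_sync ≈ 20400 km

A synchronous orbit has period T, so by Kepler's third law a = (μT²/4π²)^(1/3).
μT²/4π² = 4.283×10¹³ × (8.864×10⁴)² / 39.48 = 8.524×10²¹ m³.
a = 2.043×10⁷ m = 20428 km.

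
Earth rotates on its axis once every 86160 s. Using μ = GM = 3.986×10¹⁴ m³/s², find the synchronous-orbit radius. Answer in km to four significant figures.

A synchronous orbit has period T, so by Kepler's third law a = (μT²/4π²)^(1/3).
μT²/4π² = 3.986×10¹⁴ × (8.616×10⁴)² / 39.48 = 7.495×10²² m³.
a = 4.216×10⁷ m = 42163 km.

r_sync ≈ 42160 km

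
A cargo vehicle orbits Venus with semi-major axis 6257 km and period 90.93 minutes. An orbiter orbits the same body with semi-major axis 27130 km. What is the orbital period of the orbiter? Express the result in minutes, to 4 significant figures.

T₂ ≈ 821.0 minutes

Kepler's third law: T² ∝ a³, so T₂ = T₁ (a₂/a₁)^(3/2).
a₂/a₁ = 4.336, (a₂/a₁)^(3/2) = 9.029.
T₂ = 90.93 × 9.029 = 821.0 minutes.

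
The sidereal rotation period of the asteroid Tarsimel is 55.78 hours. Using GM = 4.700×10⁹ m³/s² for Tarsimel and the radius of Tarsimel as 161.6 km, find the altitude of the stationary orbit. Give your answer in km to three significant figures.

T = 55.78 hours = 2.008×10⁵ s.
A synchronous orbit has period T, so by Kepler's third law a = (μT²/4π²)^(1/3).
μT²/4π² = 4.700×10⁹ × (2.008×10⁵)² / 39.48 = 4.801×10¹⁸ m³.
a = 1.687×10⁶ m = 1686.9 km.
Altitude h = a − R = 1686.9 − 161.6 = 1525.3 km.

h_sync ≈ 1530 km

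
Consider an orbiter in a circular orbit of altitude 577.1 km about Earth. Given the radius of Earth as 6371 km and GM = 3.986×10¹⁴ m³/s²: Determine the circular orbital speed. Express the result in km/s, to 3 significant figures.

v ≈ 7.57 km/s

r = 6371 + 577.1 = 6948.1 km = 6.9481×10⁶ m.
For a circular orbit v = √(μ/r) = √(3.986×10¹⁴ / 6.948×10⁶) = √(5.737×10⁷) = 7574 m/s.
That is 7.574 km/s.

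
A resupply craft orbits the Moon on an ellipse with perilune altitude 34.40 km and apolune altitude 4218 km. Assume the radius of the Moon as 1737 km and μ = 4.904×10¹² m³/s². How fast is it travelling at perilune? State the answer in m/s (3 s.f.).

v ≈ 2070 m/s

r_p = 1737 + 34.40 = 1771.4 km = 1.7714×10⁶ m.
r_a = 1737 + 4218 = 5955.0 km = 5.9550×10⁶ m.
Semi-major axis a = (r_p + r_a)/2 = 3863.2 km = 3.863×10⁶ m.
Vis-viva: v² = μ(2/r − 1/a) = 4.904×10¹² × (1.129×10⁻⁶ − 2.589×10⁻⁷) = 4.267×10⁶ m²/s².
v = 2066 m/s.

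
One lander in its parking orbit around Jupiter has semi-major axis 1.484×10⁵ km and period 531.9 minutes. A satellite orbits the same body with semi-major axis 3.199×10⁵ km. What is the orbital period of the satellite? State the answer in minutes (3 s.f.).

Kepler's third law: T² ∝ a³, so T₂ = T₁ (a₂/a₁)^(3/2).
a₂/a₁ = 2.156, (a₂/a₁)^(3/2) = 3.165.
T₂ = 531.9 × 3.165 = 1683 minutes.

T₂ ≈ 1680 minutes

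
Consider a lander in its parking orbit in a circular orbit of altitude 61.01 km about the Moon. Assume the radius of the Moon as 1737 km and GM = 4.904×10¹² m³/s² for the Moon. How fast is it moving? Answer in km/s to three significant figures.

v ≈ 1.65 km/s

r = 1737 + 61.01 = 1798.0 km = 1.7980×10⁶ m.
For a circular orbit v = √(μ/r) = √(4.904×10¹² / 1.798×10⁶) = √(2.727×10⁶) = 1652 m/s.
That is 1.652 km/s.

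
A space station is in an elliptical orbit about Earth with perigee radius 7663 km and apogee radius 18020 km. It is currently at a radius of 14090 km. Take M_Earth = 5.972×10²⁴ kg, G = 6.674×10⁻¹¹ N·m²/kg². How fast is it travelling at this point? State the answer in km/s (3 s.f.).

μ = GM = 6.674×10⁻¹¹ × 5.972×10²⁴ = 3.986×10¹⁴ m³/s².
Semi-major axis a = (r_p + r_a)/2 = 12842 km = 1.284×10⁷ m.
Vis-viva: v² = μ(2/r − 1/a) = 3.986×10¹⁴ × (1.419×10⁻⁷ − 7.787×10⁻⁸) = 2.554×10⁷ m²/s².
v = 5053 m/s = 5.053 km/s.

v ≈ 5.05 km/s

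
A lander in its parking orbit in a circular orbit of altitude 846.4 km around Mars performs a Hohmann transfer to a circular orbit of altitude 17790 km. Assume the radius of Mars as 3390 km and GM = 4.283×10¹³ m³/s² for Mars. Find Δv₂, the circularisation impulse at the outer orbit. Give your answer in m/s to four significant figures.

Δv ≈ 601.0 m/s

r₁ = 3390 + 846.4 = 4236.4 km = 4.2364×10⁶ m.
r₂ = 3390 + 17790 = 21180 km = 2.1180×10⁷ m.
Transfer ellipse a_t = (r₁ + r₂)/2 = 1.271×10⁷ m.
At r₁: circular v_c1 = √(μ/r₁) = 3180 m/s; transfer-periapsis v_p = √[μ(2/r₁ − 1/a_t)] = 4105 m/s.
At r₂: circular v_c2 = √(μ/r₂) = 1422 m/s; transfer-apoapsis v_a = √[μ(2/r₂ − 1/a_t)] = 821.0 m/s.
Δv₂ = v_c2 − v_a = 601.0 m/s.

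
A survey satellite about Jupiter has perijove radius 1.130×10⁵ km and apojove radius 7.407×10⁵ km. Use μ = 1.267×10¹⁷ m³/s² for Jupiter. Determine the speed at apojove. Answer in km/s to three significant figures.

Semi-major axis a = (r_p + r_a)/2 = 4.2685×10⁵ km = 4.268×10⁸ m.
Vis-viva: v² = μ(2/r − 1/a) = 1.267×10¹⁷ × (2.700×10⁻⁹ − 2.343×10⁻⁹) = 4.528×10⁷ m²/s².
v = 6729 m/s = 6.729 km/s.

v ≈ 6.73 km/s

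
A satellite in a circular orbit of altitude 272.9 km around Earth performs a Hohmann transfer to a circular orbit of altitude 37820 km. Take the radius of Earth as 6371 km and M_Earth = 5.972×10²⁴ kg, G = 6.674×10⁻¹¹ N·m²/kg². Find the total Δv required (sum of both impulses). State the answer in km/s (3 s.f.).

Δv_total ≈ 3.94 km/s

μ = GM = 6.674×10⁻¹¹ × 5.972×10²⁴ = 3.986×10¹⁴ m³/s².
r₁ = 6371 + 272.9 = 6643.9 km = 6.6439×10⁶ m.
r₂ = 6371 + 37820 = 44191 km = 4.4191×10⁷ m.
Transfer ellipse a_t = (r₁ + r₂)/2 = 2.542×10⁷ m.
At r₁: circular v_c1 = √(μ/r₁) = 7745 m/s; transfer-perigee v_p = √[μ(2/r₁ − 1/a_t)] = 10210 m/s.
Δv₁ = v_p − v_c1 = 2467 m/s.
At r₂: circular v_c2 = √(μ/r₂) = 3003 m/s; transfer-apogee v_a = √[μ(2/r₂ − 1/a_t)] = 1535 m/s.
Δv₂ = v_c2 − v_a = 1468 m/s.
Total Δv = Δv₁ + Δv₂ = 3935 m/s = 3.935 km/s.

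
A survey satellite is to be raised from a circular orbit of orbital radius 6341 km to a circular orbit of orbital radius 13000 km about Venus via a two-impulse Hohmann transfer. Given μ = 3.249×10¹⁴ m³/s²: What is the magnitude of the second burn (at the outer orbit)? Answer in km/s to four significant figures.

Δv ≈ 0.9511 km/s

r₁ = 6341 km = 6.341×10⁶ m.
r₂ = 13000 km = 1.300×10⁷ m.
Transfer ellipse a_t = (r₁ + r₂)/2 = 9.670×10⁶ m.
At r₁: circular v_c1 = √(μ/r₁) = 7158 m/s; transfer-periapsis v_p = √[μ(2/r₁ − 1/a_t)] = 8299 m/s.
At r₂: circular v_c2 = √(μ/r₂) = 4999 m/s; transfer-apoapsis v_a = √[μ(2/r₂ − 1/a_t)] = 4048 m/s.
Δv₂ = v_c2 − v_a = 951.1 m/s.
= 0.9511 km/s.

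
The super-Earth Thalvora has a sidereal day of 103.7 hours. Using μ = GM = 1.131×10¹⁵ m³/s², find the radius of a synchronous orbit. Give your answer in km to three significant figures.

T = 103.7 hours = 3.733×10⁵ s.
A synchronous orbit has period T, so by Kepler's third law a = (μT²/4π²)^(1/3).
μT²/4π² = 1.131×10¹⁵ × (3.733×10⁵)² / 39.48 = 3.993×10²⁴ m³.
a = 1.586×10⁸ m = 1.5864×10⁵ km.

r_sync ≈ 1.59×10⁵ km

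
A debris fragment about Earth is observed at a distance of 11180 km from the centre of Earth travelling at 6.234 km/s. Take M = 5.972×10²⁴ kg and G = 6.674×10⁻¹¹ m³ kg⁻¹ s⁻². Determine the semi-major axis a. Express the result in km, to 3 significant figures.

μ = GM = 6.674×10⁻¹¹ × 5.972×10²⁴ = 3.986×10¹⁴ m³/s².
r = 1.118×10⁷ m.
Specific orbital energy ε = v²/2 − μ/r = (6234)²/2 − 3.986×10¹⁴/1.118×10⁷ = -1.622×10⁷ J/kg.
Since ε = −μ/(2a), a = −μ/(2ε) = 1.229×10⁷ m = 12287 km.

a ≈ 12300 km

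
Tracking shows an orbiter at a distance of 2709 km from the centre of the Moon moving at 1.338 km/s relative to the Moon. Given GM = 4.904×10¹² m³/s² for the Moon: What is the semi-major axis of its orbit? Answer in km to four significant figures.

a ≈ 2679 km

r = 2.709×10⁶ m.
Vis-viva rearranged: 1/a = 2/r − v²/μ = 7.383×10⁻⁷ − 3.651×10⁻⁷ = 3.732×10⁻⁷ m⁻¹.
a = 2.679×10⁶ m = 2679.4 km.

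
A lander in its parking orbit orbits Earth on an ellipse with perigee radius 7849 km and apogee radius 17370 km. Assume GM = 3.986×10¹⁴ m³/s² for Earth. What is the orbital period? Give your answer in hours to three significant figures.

T ≈ 3.91 hours

Semi-major axis a = (r_p + r_a)/2 = (7849.0 + 17370)/2 = 12610 km = 1.261×10⁷ m.
By Kepler's third law T = 2π√(a³/μ) = 2π × 2.243×10³ = 1.409×10⁴ s.
= 3.914 hours.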